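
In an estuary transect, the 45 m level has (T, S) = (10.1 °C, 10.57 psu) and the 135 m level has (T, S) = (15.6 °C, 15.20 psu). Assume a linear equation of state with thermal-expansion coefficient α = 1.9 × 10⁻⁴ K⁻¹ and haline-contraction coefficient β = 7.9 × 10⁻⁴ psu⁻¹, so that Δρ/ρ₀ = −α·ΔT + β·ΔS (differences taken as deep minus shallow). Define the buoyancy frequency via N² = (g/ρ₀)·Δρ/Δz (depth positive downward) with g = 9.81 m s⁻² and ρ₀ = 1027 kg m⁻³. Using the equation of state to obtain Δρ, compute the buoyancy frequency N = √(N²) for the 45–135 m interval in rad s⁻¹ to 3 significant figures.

0.0169 rad s⁻¹

ΔT = +5.5 K, ΔS = +4.63 psu (deep − shallow).
Δρ/ρ₀ = −αΔT + βΔS = -1.045 × 10⁻³ + 3.6577 × 10⁻³ = 2.6127 × 10⁻³, so Δρ ≈ 2.683 kg m⁻³.
N² = (g/ρ₀)·Δρ/Δz = g·(Δρ/ρ₀)/Δz = 9.81 × 2.6127 × 10⁻³ / 90 = 2.8478 × 10⁻⁴ s⁻².
N = √(2.8478 × 10⁻⁴) = 0.016875 rad s⁻¹ ≈ 0.0169 rad s⁻¹.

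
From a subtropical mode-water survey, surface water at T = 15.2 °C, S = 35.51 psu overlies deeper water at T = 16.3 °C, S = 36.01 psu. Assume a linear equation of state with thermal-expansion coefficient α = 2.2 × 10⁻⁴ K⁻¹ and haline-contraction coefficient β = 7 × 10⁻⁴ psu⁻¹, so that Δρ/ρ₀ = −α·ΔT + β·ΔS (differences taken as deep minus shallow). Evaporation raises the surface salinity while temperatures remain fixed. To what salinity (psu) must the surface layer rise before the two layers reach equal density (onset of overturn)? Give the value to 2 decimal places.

35.66 psu

Neutral buoyancy requires −α(T_deep − T_surf) + β(S_deep − S_surf′) = 0.
S_surf′ = S_deep − (α/β)·ΔT = 36.01 − (2.2 × 10⁻⁴/7 × 10⁻⁴)·(+1.1) = 35.6643 psu.
Increase required: 35.6643 − 35.51 = 0.1543 psu.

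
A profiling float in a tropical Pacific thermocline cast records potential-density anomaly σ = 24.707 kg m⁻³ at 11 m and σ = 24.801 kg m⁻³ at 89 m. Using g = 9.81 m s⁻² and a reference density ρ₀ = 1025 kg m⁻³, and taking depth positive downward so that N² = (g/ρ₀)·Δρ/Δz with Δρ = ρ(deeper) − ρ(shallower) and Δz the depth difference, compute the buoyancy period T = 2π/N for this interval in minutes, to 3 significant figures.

Δρ = 1024.801 − 1024.707 = 0.094 kg m⁻³ over Δz = 89 − 11 = 78 m.
N² = (9.81/1025) × (0.094/78) = 1.1534 × 10⁻⁵ s⁻².
N = √(1.1534 × 10⁻⁵) = 3.3962 × 10⁻³ rad s⁻¹, so T = 2π/N = 1.8501 × 10³ s = 30.835 min ≈ 30.8 min.

30.8 min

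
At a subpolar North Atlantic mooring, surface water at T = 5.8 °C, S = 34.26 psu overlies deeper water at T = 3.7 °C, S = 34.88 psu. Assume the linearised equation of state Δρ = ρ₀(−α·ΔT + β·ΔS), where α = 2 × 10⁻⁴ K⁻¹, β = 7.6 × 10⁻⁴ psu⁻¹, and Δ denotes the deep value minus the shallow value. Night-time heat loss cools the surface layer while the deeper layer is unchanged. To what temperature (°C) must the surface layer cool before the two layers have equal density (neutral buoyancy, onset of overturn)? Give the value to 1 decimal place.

1.3 °C

Neutral buoyancy requires Δρ = 0, i.e. −α(T_deep − T_surf′) + β(S_deep − S_surf) = 0.
T_surf′ = T_deep − (β/α)·ΔS = 3.7 − (7.6 × 10⁻⁴/2 × 10⁻⁴)·(+0.62) = 1.344 °C.
Cooling required: 5.8 − (1.344) = 4.456 °C.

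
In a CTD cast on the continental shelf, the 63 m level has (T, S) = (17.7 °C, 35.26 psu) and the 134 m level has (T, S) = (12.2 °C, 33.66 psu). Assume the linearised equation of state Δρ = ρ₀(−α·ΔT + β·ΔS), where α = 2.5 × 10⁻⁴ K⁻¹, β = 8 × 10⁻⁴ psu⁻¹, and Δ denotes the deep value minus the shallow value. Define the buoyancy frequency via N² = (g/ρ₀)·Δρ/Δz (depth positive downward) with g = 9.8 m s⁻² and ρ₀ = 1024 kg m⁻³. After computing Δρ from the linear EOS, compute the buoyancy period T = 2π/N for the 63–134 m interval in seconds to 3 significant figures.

ΔT = -5.5 K, ΔS = -1.60 psu (deep − shallow).
Δρ/ρ₀ = −αΔT + βΔS = 1.375 × 10⁻³ − 1.28 × 10⁻³ = 9.50 × 10⁻⁵, so Δρ ≈ 0.09728 kg m⁻³.
N² = (g/ρ₀)·Δρ/Δz = g·(Δρ/ρ₀)/Δz = 9.8 × 9.50 × 10⁻⁵ / 71 = 1.3113 × 10⁻⁵ s⁻².
N = √(1.3113 × 10⁻⁵) = 3.6212 × 10⁻³ rad s⁻¹ → T = 2π/N = 1.7351 × 10³ s ≈ 1.74 × 10³ s.

1.74 × 10³ s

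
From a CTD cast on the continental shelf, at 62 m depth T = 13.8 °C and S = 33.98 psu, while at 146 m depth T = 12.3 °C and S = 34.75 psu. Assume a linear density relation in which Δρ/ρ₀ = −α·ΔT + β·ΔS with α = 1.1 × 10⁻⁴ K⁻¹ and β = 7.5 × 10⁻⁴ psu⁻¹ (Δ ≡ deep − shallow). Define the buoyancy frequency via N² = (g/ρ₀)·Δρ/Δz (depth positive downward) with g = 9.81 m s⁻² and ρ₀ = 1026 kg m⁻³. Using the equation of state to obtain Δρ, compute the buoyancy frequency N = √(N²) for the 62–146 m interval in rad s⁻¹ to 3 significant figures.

ΔT = -1.5 K, ΔS = +0.77 psu (deep − shallow).
Δρ/ρ₀ = −αΔT + βΔS = 1.65 × 10⁻⁴ + 5.775 × 10⁻⁴ = 7.425 × 10⁻⁴, so Δρ ≈ 0.7618 kg m⁻³.
N² = (g/ρ₀)·Δρ/Δz = g·(Δρ/ρ₀)/Δz = 9.81 × 7.425 × 10⁻⁴ / 84 = 8.6713 × 10⁻⁵ s⁻².
N = √(8.6713 × 10⁻⁵) = 9.3120 × 10⁻³ rad s⁻¹ ≈ 9.31 × 10⁻³ rad s⁻¹.

9.31 × 10⁻³ rad s⁻¹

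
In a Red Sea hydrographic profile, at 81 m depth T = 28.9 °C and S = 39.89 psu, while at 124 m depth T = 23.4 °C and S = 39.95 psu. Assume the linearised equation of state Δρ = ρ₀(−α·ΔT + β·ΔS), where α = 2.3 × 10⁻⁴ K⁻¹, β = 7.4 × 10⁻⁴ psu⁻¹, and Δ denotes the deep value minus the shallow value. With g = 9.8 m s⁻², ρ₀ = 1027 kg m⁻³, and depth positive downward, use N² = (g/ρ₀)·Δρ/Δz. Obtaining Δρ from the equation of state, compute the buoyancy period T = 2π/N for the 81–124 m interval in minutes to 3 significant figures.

ΔT = -5.5 K, ΔS = +0.06 psu (deep − shallow).
Δρ/ρ₀ = −αΔT + βΔS = 1.265 × 10⁻³ + 4.44 × 10⁻⁵ = 1.3094 × 10⁻³, so Δρ ≈ 1.345 kg m⁻³.
N² = (g/ρ₀)·Δρ/Δz = g·(Δρ/ρ₀)/Δz = 9.8 × 1.3094 × 10⁻³ / 43 = 2.9842 × 10⁻⁴ s⁻².
N = √(2.9842 × 10⁻⁴) = 0.017275 rad s⁻¹ → T = 2π/N = 363.72 s = 6.0620 min ≈ 6.06 min.

6.06 min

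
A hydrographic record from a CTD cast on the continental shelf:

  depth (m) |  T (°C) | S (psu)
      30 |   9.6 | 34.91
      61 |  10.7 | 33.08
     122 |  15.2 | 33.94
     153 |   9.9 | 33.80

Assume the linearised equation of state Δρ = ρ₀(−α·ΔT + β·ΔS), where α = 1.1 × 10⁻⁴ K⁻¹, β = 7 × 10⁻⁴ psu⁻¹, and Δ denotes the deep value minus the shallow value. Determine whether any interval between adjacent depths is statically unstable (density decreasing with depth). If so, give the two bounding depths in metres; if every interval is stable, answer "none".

30–61 m

Evaluate Δρ/ρ₀ = −αΔT + βΔS across each adjacent pair:
  30–61 m: −αΔT+βΔS = −(1.1 × 10⁻⁴)(+1.1)+(7 × 10⁻⁴)(-1.83) = -1.4 × 10⁻³ → UNSTABLE
  61–122 m: −αΔT+βΔS = −(1.1 × 10⁻⁴)(+4.5)+(7 × 10⁻⁴)(+0.86) = 1.1 × 10⁻⁴ → stable
  122–153 m: −αΔT+βΔS = −(1.1 × 10⁻⁴)(-5.3)+(7 × 10⁻⁴)(-0.14) = 4.8 × 10⁻⁴ → stable
The 30–61 m interval has Δρ < 0: lighter water underlies denser water.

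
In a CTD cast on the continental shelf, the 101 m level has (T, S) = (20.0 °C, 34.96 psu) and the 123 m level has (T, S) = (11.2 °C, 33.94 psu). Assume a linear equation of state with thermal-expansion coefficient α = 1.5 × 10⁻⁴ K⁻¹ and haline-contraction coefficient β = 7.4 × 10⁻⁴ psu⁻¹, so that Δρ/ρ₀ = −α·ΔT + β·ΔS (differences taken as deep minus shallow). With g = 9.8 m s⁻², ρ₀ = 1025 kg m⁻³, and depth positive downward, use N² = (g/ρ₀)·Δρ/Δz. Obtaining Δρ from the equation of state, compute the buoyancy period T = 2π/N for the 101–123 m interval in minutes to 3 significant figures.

ΔT = -8.8 K, ΔS = -1.02 psu (deep − shallow).
Δρ/ρ₀ = −αΔT + βΔS = 1.32 × 10⁻³ − 7.548 × 10⁻⁴ = 5.652 × 10⁻⁴, so Δρ ≈ 0.5793 kg m⁻³.
N² = (g/ρ₀)·Δρ/Δz = g·(Δρ/ρ₀)/Δz = 9.8 × 5.652 × 10⁻⁴ / 22 = 2.5177 × 10⁻⁴ s⁻².
N = √(2.5177 × 10⁻⁴) = 0.015867 rad s⁻¹ → T = 2π/N = 395.99 s = 6.5998 min ≈ 6.60 min.

6.60 min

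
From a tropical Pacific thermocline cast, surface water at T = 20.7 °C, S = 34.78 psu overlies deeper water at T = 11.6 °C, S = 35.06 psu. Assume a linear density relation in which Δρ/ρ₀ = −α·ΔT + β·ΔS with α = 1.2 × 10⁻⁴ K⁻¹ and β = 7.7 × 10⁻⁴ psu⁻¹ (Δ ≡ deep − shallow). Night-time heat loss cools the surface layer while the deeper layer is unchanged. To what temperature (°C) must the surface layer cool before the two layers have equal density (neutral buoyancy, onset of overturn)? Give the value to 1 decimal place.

9.8 °C

Neutral buoyancy requires Δρ = 0, i.e. −α(T_deep − T_surf′) + β(S_deep − S_surf) = 0.
T_surf′ = T_deep − (β/α)·ΔS = 11.6 − (7.7 × 10⁻⁴/1.2 × 10⁻⁴)·(+0.28) = 9.803 °C.
Cooling required: 20.7 − (9.803) = 10.897 °C.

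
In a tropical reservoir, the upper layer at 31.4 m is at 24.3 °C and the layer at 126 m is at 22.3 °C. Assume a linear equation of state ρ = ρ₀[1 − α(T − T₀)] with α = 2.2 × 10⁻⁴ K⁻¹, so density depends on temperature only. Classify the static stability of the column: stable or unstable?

ΔT = 22.3 − 24.3 = -2.0 K, so Δρ/ρ₀ = −αΔT = 4.40 × 10⁻⁴.
Δρ/ρ₀ > 0, so Δρ > 0: deeper water is denser → statically stable.

stable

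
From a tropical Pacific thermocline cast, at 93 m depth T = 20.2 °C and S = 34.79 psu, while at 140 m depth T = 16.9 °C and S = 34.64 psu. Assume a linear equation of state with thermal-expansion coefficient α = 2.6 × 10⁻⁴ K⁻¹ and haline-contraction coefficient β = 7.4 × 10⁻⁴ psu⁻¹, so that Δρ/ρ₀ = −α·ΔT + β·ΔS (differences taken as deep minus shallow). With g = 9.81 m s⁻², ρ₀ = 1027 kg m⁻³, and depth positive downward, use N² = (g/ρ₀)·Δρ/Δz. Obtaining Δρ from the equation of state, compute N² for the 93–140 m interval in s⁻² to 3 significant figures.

1.56 × 10⁻⁴ s⁻²

ΔT = -3.3 K, ΔS = -0.15 psu (deep − shallow).
Δρ/ρ₀ = −αΔT + βΔS = 8.58 × 10⁻⁴ − 1.11 × 10⁻⁴ = 7.47 × 10⁻⁴, so Δρ ≈ 0.7672 kg m⁻³.
N² = (g/ρ₀)·Δρ/Δz = g·(Δρ/ρ₀)/Δz = 9.81 × 7.47 × 10⁻⁴ / 47 = 1.5592 × 10⁻⁴ s⁻² ≈ 1.56 × 10⁻⁴ s⁻².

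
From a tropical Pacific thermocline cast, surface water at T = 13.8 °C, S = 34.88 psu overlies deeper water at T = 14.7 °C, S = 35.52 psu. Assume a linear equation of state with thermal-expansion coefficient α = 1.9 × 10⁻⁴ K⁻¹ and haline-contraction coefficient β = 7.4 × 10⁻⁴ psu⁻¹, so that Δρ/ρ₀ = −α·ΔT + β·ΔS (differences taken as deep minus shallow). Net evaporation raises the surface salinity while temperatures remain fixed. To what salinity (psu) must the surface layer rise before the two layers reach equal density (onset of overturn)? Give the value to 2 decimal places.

35.29 psu

Neutral buoyancy requires −α(T_deep − T_surf) + β(S_deep − S_surf′) = 0.
S_surf′ = S_deep − (α/β)·ΔT = 35.52 − (1.9 × 10⁻⁴/7.4 × 10⁻⁴)·(+0.9) = 35.2889 psu.
Increase required: 35.2889 − 34.88 = 0.4089 psu.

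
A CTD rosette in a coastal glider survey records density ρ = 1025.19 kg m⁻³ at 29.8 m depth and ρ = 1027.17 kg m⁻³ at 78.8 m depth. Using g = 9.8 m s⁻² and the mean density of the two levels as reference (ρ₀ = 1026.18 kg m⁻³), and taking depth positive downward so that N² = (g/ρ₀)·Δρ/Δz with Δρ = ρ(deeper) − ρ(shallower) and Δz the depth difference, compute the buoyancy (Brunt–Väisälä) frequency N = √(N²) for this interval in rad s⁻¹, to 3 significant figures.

Δρ = 1027.17 − 1025.19 = 1.98 kg m⁻³ over Δz = 78.8 − 29.8 = 49 m.
N² = (9.8/1026.18) × (1.98/49) = 3.8590 × 10⁻⁴ s⁻².
N = √(3.8590 × 10⁻⁴) = 0.019644 rad s⁻¹ ≈ 0.0196 rad s⁻¹.

0.0196 rad s⁻¹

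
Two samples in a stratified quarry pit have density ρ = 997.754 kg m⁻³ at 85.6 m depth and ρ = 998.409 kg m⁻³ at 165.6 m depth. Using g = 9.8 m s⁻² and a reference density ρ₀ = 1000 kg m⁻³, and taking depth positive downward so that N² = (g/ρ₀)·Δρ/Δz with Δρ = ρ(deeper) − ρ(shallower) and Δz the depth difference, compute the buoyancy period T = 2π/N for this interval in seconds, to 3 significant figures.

Δρ = 998.409 − 997.754 = 0.655 kg m⁻³ over Δz = 165.6 − 85.6 = 80 m.
N² = (9.8/1000) × (0.655/80) = 8.0238 × 10⁻⁵ s⁻².
N = √(8.0238 × 10⁻⁵) = 8.9576 × 10⁻³ rad s⁻¹, so T = 2π/N = 701.44 s ≈ 701 s.

701 s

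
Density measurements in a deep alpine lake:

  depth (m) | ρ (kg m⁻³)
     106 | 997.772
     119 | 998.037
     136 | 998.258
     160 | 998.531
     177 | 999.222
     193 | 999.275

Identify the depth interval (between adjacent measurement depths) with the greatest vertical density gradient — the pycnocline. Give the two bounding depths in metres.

160–177 m

Compute the density gradient over each adjacent pair:
  106–119 m: Δρ/Δz = 0.265/13 = 0.020 kg m⁻⁴
  119–136 m: Δρ/Δz = 0.221/17 = 0.013 kg m⁻⁴
  136–160 m: Δρ/Δz = 0.273/24 = 0.011 kg m⁻⁴
  160–177 m: Δρ/Δz = 0.691/17 = 0.041 kg m⁻⁴
  177–193 m: Δρ/Δz = 0.053/16 = 3.3 × 10⁻³ kg m⁻⁴
The largest gradient is in the 160–177 m interval — the pycnocline.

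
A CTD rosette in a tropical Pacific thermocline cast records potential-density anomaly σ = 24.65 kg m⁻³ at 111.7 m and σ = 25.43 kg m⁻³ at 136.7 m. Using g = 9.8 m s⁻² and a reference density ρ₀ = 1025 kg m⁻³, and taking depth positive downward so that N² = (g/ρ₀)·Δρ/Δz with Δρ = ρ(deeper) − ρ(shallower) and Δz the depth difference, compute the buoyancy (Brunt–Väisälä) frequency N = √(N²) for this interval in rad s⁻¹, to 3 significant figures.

Δρ = 1025.43 − 1024.65 = 0.78 kg m⁻³ over Δz = 136.7 − 111.7 = 25 m.
N² = (9.8/1025) × (0.78/25) = 2.9830 × 10⁻⁴ s⁻².
N = √(2.9830 × 10⁻⁴) = 0.017271 rad s⁻¹ ≈ 0.0173 rad s⁻¹.

0.0173 rad s⁻¹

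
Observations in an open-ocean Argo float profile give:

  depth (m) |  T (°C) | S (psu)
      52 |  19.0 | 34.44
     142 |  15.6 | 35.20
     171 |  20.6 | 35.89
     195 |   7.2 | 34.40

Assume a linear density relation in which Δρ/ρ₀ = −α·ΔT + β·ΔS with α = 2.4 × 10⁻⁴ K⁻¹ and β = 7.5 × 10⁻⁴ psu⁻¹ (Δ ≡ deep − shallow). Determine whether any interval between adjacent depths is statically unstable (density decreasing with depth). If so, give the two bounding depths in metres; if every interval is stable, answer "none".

Evaluate Δρ/ρ₀ = −αΔT + βΔS across each adjacent pair:
  52–142 m: −αΔT+βΔS = −(2.4 × 10⁻⁴)(-3.4)+(7.5 × 10⁻⁴)(+0.76) = 1.4 × 10⁻³ → stable
  142–171 m: −αΔT+βΔS = −(2.4 × 10⁻⁴)(+5.0)+(7.5 × 10⁻⁴)(+0.69) = -6.8 × 10⁻⁴ → UNSTABLE
  171–195 m: −αΔT+βΔS = −(2.4 × 10⁻⁴)(-13.4)+(7.5 × 10⁻⁴)(-1.49) = 2.1 × 10⁻³ → stable
The 142–171 m interval has Δρ < 0: lighter water underlies denser water.

142–171 m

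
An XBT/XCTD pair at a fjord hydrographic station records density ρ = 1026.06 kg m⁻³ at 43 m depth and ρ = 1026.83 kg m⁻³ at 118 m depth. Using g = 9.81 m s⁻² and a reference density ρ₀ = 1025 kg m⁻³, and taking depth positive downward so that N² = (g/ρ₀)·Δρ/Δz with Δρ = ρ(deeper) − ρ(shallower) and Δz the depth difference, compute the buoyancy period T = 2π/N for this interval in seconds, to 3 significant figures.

634 s

Δρ = 1026.83 − 1026.06 = 0.77 kg m⁻³ over Δz = 118 − 43 = 75 m.
N² = (9.81/1025) × (0.77/75) = 9.8260 × 10⁻⁵ s⁻².
N = √(9.8260 × 10⁻⁵) = 9.9126 × 10⁻³ rad s⁻¹, so T = 2π/N = 633.86 s ≈ 634 s.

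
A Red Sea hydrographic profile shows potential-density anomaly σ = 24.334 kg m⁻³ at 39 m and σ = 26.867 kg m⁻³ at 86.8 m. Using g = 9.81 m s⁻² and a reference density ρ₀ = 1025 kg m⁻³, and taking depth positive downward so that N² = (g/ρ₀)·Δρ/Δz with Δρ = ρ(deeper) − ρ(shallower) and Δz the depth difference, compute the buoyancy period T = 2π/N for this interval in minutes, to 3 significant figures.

Δρ = 1026.867 − 1024.334 = 2.533 kg m⁻³ over Δz = 86.8 − 39 = 47.8 m.
N² = (9.81/1025) × (2.533/47.8) = 5.0717 × 10⁻⁴ s⁻².
N = √(5.0717 × 10⁻⁴) = 0.022520 rad s⁻¹, so T = 2π/N = 279.00 s = 4.6500 min ≈ 4.65 min.

4.65 min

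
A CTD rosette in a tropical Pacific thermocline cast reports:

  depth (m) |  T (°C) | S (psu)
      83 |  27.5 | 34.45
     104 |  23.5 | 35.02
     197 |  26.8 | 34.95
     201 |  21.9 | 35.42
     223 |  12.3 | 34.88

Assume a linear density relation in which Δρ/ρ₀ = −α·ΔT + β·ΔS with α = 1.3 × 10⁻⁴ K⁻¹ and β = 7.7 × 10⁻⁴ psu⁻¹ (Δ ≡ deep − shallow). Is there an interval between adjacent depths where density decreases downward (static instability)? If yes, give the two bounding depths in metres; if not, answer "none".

104–197 m

Evaluate Δρ/ρ₀ = −αΔT + βΔS across each adjacent pair:
  83–104 m: −αΔT+βΔS = −(1.3 × 10⁻⁴)(-4.0)+(7.7 × 10⁻⁴)(+0.57) = 9.6 × 10⁻⁴ → stable
  104–197 m: −αΔT+βΔS = −(1.3 × 10⁻⁴)(+3.3)+(7.7 × 10⁻⁴)(-0.07) = -4.8 × 10⁻⁴ → UNSTABLE
  197–201 m: −αΔT+βΔS = −(1.3 × 10⁻⁴)(-4.9)+(7.7 × 10⁻⁴)(+0.47) = 1.0 × 10⁻³ → stable
  201–223 m: −αΔT+βΔS = −(1.3 × 10⁻⁴)(-9.6)+(7.7 × 10⁻⁴)(-0.54) = 8.3 × 10⁻⁴ → stable
The 104–197 m interval has Δρ < 0: lighter water underlies denser water.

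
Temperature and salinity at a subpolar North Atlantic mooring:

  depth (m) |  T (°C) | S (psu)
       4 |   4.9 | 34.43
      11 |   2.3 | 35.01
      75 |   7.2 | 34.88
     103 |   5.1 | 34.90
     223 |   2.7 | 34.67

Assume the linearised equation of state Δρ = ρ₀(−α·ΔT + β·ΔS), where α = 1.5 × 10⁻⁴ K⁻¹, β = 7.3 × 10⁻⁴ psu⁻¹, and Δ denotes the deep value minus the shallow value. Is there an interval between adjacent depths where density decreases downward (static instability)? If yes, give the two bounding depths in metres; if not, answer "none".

11–75 m

Evaluate Δρ/ρ₀ = −αΔT + βΔS across each adjacent pair:
  4–11 m: −αΔT+βΔS = −(1.5 × 10⁻⁴)(-2.6)+(7.3 × 10⁻⁴)(+0.58) = 8.1 × 10⁻⁴ → stable
  11–75 m: −αΔT+βΔS = −(1.5 × 10⁻⁴)(+4.9)+(7.3 × 10⁻⁴)(-0.13) = -8.3 × 10⁻⁴ → UNSTABLE
  75–103 m: −αΔT+βΔS = −(1.5 × 10⁻⁴)(-2.1)+(7.3 × 10⁻⁴)(+0.02) = 3.3 × 10⁻⁴ → stable
  103–223 m: −αΔT+βΔS = −(1.5 × 10⁻⁴)(-2.4)+(7.3 × 10⁻⁴)(-0.23) = 1.9 × 10⁻⁴ → stable
The 11–75 m interval has Δρ < 0: lighter water underlies denser water.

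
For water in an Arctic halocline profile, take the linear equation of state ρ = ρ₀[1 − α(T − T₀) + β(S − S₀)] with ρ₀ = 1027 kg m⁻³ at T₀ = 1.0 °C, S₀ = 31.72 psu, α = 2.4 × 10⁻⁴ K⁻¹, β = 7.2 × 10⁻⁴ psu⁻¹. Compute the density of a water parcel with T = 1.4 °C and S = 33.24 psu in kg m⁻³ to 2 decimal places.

T − T₀ = +0.4 K, S − S₀ = +1.52 psu.
Bracket = 1 − α·(+0.4) + β·(+1.52) = 1 + (9.984 × 10⁻⁴) = 1.0009984.
ρ = 1027 × 1.0009984 = 1028.03 kg m⁻³.

1028.03 kg m⁻³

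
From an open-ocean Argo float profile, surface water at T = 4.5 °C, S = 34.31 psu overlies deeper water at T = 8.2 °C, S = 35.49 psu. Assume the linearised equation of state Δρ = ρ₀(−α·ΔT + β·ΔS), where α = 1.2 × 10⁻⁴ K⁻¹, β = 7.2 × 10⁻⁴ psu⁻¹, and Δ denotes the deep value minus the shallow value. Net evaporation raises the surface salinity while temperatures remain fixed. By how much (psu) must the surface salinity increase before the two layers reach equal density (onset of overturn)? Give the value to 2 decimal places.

Neutral buoyancy requires −α(T_deep − T_surf) + β(S_deep − S_surf′) = 0.
S_surf′ = S_deep − (α/β)·ΔT = 35.49 − (1.2 × 10⁻⁴/7.2 × 10⁻⁴)·(+3.7) = 34.8733 psu.
Increase required: 34.8733 − 34.31 = 0.5633 psu.

0.56 psu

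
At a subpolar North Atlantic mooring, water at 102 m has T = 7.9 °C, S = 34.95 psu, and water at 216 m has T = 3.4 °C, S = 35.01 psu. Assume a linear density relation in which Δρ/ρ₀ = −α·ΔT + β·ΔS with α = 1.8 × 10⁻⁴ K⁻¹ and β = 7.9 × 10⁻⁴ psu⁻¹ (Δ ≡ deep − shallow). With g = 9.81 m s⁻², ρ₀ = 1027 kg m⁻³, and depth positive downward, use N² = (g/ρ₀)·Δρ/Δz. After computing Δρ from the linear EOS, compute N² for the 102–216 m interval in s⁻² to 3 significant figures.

ΔT = -4.5 K, ΔS = +0.06 psu (deep − shallow).
Δρ/ρ₀ = −αΔT + βΔS = 8.10 × 10⁻⁴ + 4.74 × 10⁻⁵ = 8.574 × 10⁻⁴, so Δρ ≈ 0.8805 kg m⁻³.
N² = (g/ρ₀)·Δρ/Δz = g·(Δρ/ρ₀)/Δz = 9.81 × 8.574 × 10⁻⁴ / 114 = 7.3782 × 10⁻⁵ s⁻² ≈ 7.38 × 10⁻⁵ s⁻².

7.38 × 10⁻⁵ s⁻²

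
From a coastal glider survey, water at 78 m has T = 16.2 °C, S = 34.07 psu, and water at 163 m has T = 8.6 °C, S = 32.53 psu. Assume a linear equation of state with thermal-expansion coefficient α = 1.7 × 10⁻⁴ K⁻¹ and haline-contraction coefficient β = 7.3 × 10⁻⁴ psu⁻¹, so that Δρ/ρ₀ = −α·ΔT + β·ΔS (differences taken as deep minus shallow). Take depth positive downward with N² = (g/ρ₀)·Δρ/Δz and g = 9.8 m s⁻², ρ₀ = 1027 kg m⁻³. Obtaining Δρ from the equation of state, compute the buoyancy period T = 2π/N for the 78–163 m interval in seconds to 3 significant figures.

ΔT = -7.6 K, ΔS = -1.54 psu (deep − shallow).
Δρ/ρ₀ = −αΔT + βΔS = 1.292 × 10⁻³ − 1.1242 × 10⁻³ = 1.678 × 10⁻⁴, so Δρ ≈ 0.1723 kg m⁻³.
N² = (g/ρ₀)·Δρ/Δz = g·(Δρ/ρ₀)/Δz = 9.8 × 1.678 × 10⁻⁴ / 85 = 1.9346 × 10⁻⁵ s⁻².
N = √(1.9346 × 10⁻⁵) = 4.3984 × 10⁻³ rad s⁻¹ → T = 2π/N = 1.4285 × 10³ s ≈ 1.43 × 10³ s.

1.43 × 10³ s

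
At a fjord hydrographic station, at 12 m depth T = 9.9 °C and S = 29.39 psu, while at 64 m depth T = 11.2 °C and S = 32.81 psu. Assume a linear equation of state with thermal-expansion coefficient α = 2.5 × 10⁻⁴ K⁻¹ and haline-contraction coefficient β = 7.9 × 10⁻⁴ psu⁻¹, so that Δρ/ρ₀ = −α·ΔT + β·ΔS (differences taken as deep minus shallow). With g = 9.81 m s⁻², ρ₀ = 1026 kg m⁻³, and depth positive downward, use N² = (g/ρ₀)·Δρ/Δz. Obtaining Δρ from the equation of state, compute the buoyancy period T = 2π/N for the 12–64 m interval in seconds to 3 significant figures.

ΔT = +1.3 K, ΔS = +3.42 psu (deep − shallow).
Δρ/ρ₀ = −αΔT + βΔS = -3.25 × 10⁻⁴ + 2.7018 × 10⁻³ = 2.3768 × 10⁻³, so Δρ ≈ 2.439 kg m⁻³.
N² = (g/ρ₀)·Δρ/Δz = g·(Δρ/ρ₀)/Δz = 9.81 × 2.3768 × 10⁻³ / 52 = 4.4839 × 10⁻⁴ s⁻².
N = √(4.4839 × 10⁻⁴) = 0.021175 rad s⁻¹ → T = 2π/N = 296.73 s ≈ 297 s.

297 s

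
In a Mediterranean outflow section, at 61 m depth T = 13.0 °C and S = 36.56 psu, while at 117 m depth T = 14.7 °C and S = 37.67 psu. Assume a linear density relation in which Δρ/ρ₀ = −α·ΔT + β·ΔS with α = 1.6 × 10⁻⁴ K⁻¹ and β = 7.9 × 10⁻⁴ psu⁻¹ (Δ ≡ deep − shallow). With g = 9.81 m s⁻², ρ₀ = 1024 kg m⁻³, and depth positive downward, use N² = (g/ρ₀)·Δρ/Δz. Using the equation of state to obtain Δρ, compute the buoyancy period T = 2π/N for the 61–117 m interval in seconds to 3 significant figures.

610 s

ΔT = +1.7 K, ΔS = +1.11 psu (deep − shallow).
Δρ/ρ₀ = −αΔT + βΔS = -2.72 × 10⁻⁴ + 8.769 × 10⁻⁴ = 6.049 × 10⁻⁴, so Δρ ≈ 0.6194 kg m⁻³.
N² = (g/ρ₀)·Δρ/Δz = g·(Δρ/ρ₀)/Δz = 9.81 × 6.049 × 10⁻⁴ / 56 = 1.0597 × 10⁻⁴ s⁻².
N = √(1.0597 × 10⁻⁴) = 0.010294 rad s⁻¹ → T = 2π/N = 610.37 s ≈ 610 s.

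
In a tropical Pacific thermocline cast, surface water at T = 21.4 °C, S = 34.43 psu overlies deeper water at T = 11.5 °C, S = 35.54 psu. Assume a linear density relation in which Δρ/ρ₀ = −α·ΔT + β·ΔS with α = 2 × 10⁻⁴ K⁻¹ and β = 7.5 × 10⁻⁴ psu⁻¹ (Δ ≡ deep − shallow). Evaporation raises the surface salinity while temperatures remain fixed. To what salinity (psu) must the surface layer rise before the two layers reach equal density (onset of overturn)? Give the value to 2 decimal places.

38.18 psu

Neutral buoyancy requires −α(T_deep − T_surf) + β(S_deep − S_surf′) = 0.
S_surf′ = S_deep − (α/β)·ΔT = 35.54 − (2 × 10⁻⁴/7.5 × 10⁻⁴)·(-9.9) = 38.1800 psu.
Increase required: 38.1800 − 34.43 = 3.7500 psu.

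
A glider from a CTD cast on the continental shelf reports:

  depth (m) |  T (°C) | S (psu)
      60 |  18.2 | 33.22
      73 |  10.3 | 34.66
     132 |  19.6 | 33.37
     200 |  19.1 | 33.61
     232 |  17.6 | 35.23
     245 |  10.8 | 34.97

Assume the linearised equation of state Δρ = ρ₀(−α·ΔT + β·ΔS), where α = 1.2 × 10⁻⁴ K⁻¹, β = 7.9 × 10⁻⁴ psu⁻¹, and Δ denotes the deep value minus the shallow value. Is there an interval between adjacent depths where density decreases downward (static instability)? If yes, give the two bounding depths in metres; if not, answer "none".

73–132 m

Evaluate Δρ/ρ₀ = −αΔT + βΔS across each adjacent pair:
  60–73 m: −αΔT+βΔS = −(1.2 × 10⁻⁴)(-7.9)+(7.9 × 10⁻⁴)(+1.44) = 2.1 × 10⁻³ → stable
  73–132 m: −αΔT+βΔS = −(1.2 × 10⁻⁴)(+9.3)+(7.9 × 10⁻⁴)(-1.29) = -2.1 × 10⁻³ → UNSTABLE
  132–200 m: −αΔT+βΔS = −(1.2 × 10⁻⁴)(-0.5)+(7.9 × 10⁻⁴)(+0.24) = 2.5 × 10⁻⁴ → stable
  200–232 m: −αΔT+βΔS = −(1.2 × 10⁻⁴)(-1.5)+(7.9 × 10⁻⁴)(+1.62) = 1.5 × 10⁻³ → stable
  232–245 m: −αΔT+βΔS = −(1.2 × 10⁻⁴)(-6.8)+(7.9 × 10⁻⁴)(-0.26) = 6.1 × 10⁻⁴ → stable
The 73–132 m interval has Δρ < 0: lighter water underlies denser water.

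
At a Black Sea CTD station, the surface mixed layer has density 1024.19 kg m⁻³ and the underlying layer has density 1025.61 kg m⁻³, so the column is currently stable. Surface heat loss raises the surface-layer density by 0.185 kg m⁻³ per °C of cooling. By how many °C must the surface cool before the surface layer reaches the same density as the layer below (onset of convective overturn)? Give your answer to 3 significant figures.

7.68 °C

Density deficit of the surface layer: 1025.61 − 1024.19 = 1.42 kg m⁻³.
Required change = 1.42 / 0.185 = 7.68 °C.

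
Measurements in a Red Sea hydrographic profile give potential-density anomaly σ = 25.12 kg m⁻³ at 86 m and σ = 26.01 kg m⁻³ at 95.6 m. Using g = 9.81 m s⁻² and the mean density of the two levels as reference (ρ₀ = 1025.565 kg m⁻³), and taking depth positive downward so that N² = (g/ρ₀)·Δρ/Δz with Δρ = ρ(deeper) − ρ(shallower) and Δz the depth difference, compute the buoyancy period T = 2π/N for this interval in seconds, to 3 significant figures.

Δρ = 1026.01 − 1025.12 = 0.89 kg m⁻³ over Δz = 95.6 − 86 = 9.6 m.
N² = (9.81/1025.565) × (0.89/9.6) = 8.8680 × 10⁻⁴ s⁻².
N = √(8.8680 × 10⁻⁴) = 0.029779 rad s⁻¹, so T = 2π/N = 210.99 s ≈ 211 s.

211 s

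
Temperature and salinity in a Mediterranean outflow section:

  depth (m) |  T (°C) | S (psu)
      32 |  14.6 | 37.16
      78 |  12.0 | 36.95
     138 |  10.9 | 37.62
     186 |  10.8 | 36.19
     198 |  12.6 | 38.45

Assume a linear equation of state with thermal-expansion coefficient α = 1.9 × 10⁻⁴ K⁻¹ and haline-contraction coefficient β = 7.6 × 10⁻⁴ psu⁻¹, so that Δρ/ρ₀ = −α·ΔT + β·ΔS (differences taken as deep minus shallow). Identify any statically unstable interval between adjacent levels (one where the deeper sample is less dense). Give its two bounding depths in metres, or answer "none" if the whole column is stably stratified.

138–186 m

Evaluate Δρ/ρ₀ = −αΔT + βΔS across each adjacent pair:
  32–78 m: −αΔT+βΔS = −(1.9 × 10⁻⁴)(-2.6)+(7.6 × 10⁻⁴)(-0.21) = 3.3 × 10⁻⁴ → stable
  78–138 m: −αΔT+βΔS = −(1.9 × 10⁻⁴)(-1.1)+(7.6 × 10⁻⁴)(+0.67) = 7.2 × 10⁻⁴ → stable
  138–186 m: −αΔT+βΔS = −(1.9 × 10⁻⁴)(-0.1)+(7.6 × 10⁻⁴)(-1.43) = -1.1 × 10⁻³ → UNSTABLE
  186–198 m: −αΔT+βΔS = −(1.9 × 10⁻⁴)(+1.8)+(7.6 × 10⁻⁴)(+2.26) = 1.4 × 10⁻³ → stable
The 138–186 m interval has Δρ < 0: lighter water underlies denser water.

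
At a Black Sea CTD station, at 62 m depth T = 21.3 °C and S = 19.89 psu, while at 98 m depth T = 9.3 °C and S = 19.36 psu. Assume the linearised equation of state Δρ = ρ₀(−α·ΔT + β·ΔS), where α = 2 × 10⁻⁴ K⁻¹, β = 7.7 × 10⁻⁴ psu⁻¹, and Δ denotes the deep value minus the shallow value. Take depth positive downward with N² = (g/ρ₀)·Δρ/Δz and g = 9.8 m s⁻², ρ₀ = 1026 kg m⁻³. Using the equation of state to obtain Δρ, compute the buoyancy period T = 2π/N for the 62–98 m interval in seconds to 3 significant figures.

ΔT = -12.0 K, ΔS = -0.53 psu (deep − shallow).
Δρ/ρ₀ = −αΔT + βΔS = 2.40 × 10⁻³ − 4.081 × 10⁻⁴ = 1.9919 × 10⁻³, so Δρ ≈ 2.044 kg m⁻³.
N² = (g/ρ₀)·Δρ/Δz = g·(Δρ/ρ₀)/Δz = 9.8 × 1.9919 × 10⁻³ / 36 = 5.4224 × 10⁻⁴ s⁻².
N = √(5.4224 × 10⁻⁴) = 0.023286 rad s⁻¹ → T = 2π/N = 269.83 s ≈ 270 s.

270 s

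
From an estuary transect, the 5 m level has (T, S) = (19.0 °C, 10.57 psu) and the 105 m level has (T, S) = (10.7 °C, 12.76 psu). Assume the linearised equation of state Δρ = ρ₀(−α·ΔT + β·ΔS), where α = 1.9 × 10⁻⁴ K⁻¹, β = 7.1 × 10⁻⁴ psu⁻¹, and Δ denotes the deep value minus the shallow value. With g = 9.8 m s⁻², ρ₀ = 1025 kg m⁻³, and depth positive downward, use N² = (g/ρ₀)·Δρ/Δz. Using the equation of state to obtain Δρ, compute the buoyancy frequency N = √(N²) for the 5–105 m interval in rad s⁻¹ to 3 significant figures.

ΔT = -8.3 K, ΔS = +2.19 psu (deep − shallow).
Δρ/ρ₀ = −αΔT + βΔS = 1.577 × 10⁻³ + 1.5549 × 10⁻³ = 3.1319 × 10⁻³, so Δρ ≈ 3.210 kg m⁻³.
N² = (g/ρ₀)·Δρ/Δz = g·(Δρ/ρ₀)/Δz = 9.8 × 3.1319 × 10⁻³ / 100 = 3.0693 × 10⁻⁴ s⁻².
N = √(3.0693 × 10⁻⁴) = 0.017519 rad s⁻¹ ≈ 0.0175 rad s⁻¹.

0.0175 rad s⁻¹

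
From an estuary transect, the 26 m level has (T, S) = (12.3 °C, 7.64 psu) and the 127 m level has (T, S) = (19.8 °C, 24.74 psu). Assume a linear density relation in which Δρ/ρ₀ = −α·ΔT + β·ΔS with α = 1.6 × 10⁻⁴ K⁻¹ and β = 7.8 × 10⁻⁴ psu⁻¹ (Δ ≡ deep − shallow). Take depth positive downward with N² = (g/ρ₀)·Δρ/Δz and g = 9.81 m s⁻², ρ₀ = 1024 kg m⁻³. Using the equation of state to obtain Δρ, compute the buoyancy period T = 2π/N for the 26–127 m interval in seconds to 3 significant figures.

183 s

ΔT = +7.5 K, ΔS = +17.10 psu (deep − shallow).
Δρ/ρ₀ = −αΔT + βΔS = -1.20 × 10⁻³ + 0.013338 = 0.012138, so Δρ ≈ 12.43 kg m⁻³.
N² = (g/ρ₀)·Δρ/Δz = g·(Δρ/ρ₀)/Δz = 9.81 × 0.012138 / 101 = 1.1789 × 10⁻³ s⁻².
N = √(1.1789 × 10⁻³) = 0.034335 rad s⁻¹ → T = 2π/N = 183.00 s ≈ 183 s.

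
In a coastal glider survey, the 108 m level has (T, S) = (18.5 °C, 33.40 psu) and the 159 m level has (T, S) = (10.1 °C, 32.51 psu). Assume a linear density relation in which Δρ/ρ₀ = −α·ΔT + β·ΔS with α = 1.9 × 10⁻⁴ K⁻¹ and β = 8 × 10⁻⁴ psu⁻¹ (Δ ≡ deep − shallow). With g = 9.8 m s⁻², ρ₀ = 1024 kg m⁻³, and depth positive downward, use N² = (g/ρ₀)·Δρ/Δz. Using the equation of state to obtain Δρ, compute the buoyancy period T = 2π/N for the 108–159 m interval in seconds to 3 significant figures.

482 s

ΔT = -8.4 K, ΔS = -0.89 psu (deep − shallow).
Δρ/ρ₀ = −αΔT + βΔS = 1.596 × 10⁻³ − 7.12 × 10⁻⁴ = 8.84 × 10⁻⁴, so Δρ ≈ 0.9052 kg m⁻³.
N² = (g/ρ₀)·Δρ/Δz = g·(Δρ/ρ₀)/Δz = 9.8 × 8.84 × 10⁻⁴ / 51 = 1.6987 × 10⁻⁴ s⁻².
N = √(1.6987 × 10⁻⁴) = 0.013033 rad s⁻¹ → T = 2π/N = 482.10 s ≈ 482 s.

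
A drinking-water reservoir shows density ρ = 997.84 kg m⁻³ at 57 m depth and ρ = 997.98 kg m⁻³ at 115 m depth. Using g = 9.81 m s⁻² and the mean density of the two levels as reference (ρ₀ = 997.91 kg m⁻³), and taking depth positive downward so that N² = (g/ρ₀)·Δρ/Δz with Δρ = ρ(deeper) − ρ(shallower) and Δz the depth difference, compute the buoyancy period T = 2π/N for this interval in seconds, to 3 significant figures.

1.29 × 10³ s

Δρ = 997.98 − 997.84 = 0.14 kg m⁻³ over Δz = 115 − 57 = 58 m.
N² = (9.81/997.91) × (0.14/58) = 2.3729 × 10⁻⁵ s⁻².
N = √(2.3729 × 10⁻⁵) = 4.8712 × 10⁻³ rad s⁻¹, so T = 2π/N = 1.2899 × 10³ s ≈ 1.29 × 10³ s.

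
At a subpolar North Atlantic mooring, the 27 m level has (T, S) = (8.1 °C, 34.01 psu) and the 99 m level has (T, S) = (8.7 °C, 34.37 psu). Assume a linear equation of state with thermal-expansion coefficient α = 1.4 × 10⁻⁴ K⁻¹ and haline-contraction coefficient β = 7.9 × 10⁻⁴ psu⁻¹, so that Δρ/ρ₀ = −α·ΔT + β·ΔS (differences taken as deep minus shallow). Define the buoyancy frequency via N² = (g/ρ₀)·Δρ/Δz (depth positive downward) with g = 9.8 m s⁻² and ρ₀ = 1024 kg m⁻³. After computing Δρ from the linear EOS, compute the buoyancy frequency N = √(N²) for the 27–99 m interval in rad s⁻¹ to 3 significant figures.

ΔT = +0.6 K, ΔS = +0.36 psu (deep − shallow).
Δρ/ρ₀ = −αΔT + βΔS = -8.40 × 10⁻⁵ + 2.844 × 10⁻⁴ = 2.004 × 10⁻⁴, so Δρ ≈ 0.2052 kg m⁻³.
N² = (g/ρ₀)·Δρ/Δz = g·(Δρ/ρ₀)/Δz = 9.8 × 2.004 × 10⁻⁴ / 72 = 2.7277 × 10⁻⁵ s⁻².
N = √(2.7277 × 10⁻⁵) = 5.2227 × 10⁻³ rad s⁻¹ ≈ 5.22 × 10⁻³ rad s⁻¹.

5.22 × 10⁻³ rad s⁻¹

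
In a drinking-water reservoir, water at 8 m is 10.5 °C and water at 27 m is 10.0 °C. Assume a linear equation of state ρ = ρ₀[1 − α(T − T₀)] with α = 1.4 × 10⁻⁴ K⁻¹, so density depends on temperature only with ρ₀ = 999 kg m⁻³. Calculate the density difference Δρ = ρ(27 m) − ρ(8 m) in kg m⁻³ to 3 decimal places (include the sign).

+0.070 kg m⁻³

ΔT = -0.5 K, Δρ/ρ₀ = −αΔT = 7.00 × 10⁻⁵.
Δρ = 999 × (7.00 × 10⁻⁵) = +0.070 kg m⁻³.
Positive Δρ: denser below, stable.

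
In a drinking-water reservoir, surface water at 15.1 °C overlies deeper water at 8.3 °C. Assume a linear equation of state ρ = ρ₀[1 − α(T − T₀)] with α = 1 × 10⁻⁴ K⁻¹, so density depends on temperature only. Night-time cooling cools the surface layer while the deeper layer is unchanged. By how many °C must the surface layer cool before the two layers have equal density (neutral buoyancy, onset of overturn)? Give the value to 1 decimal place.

With temperature the only control, equal density requires T_surf′ = T_deep.
T_surf′ = 8.3 °C.
Cooling required: 15.1 − 8.3 = 6.8 °C.

6.8 °C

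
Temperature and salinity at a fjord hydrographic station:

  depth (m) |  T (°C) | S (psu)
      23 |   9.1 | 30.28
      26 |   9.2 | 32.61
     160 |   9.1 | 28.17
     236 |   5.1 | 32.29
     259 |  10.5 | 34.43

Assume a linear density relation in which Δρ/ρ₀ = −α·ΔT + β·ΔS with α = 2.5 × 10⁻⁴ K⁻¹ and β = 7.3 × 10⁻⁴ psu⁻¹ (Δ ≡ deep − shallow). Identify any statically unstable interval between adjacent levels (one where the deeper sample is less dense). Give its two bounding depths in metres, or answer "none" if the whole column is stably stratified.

26–160 m

Evaluate Δρ/ρ₀ = −αΔT + βΔS across each adjacent pair:
  23–26 m: −αΔT+βΔS = −(2.5 × 10⁻⁴)(+0.1)+(7.3 × 10⁻⁴)(+2.33) = 1.7 × 10⁻³ → stable
  26–160 m: −αΔT+βΔS = −(2.5 × 10⁻⁴)(-0.1)+(7.3 × 10⁻⁴)(-4.44) = -3.2 × 10⁻³ → UNSTABLE
  160–236 m: −αΔT+βΔS = −(2.5 × 10⁻⁴)(-4.0)+(7.3 × 10⁻⁴)(+4.12) = 4.0 × 10⁻³ → stable
  236–259 m: −αΔT+βΔS = −(2.5 × 10⁻⁴)(+5.4)+(7.3 × 10⁻⁴)(+2.14) = 2.1 × 10⁻⁴ → stable
The 26–160 m interval has Δρ < 0: lighter water underlies denser water.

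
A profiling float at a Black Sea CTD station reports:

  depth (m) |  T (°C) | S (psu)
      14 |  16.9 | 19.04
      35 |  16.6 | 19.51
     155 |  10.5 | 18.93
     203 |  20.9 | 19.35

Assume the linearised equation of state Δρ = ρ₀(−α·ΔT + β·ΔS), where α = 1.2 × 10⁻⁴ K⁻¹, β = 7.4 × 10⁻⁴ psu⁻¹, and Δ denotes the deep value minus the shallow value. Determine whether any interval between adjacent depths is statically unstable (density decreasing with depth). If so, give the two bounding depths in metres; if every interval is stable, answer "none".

Evaluate Δρ/ρ₀ = −αΔT + βΔS across each adjacent pair:
  14–35 m: −αΔT+βΔS = −(1.2 × 10⁻⁴)(-0.3)+(7.4 × 10⁻⁴)(+0.47) = 3.8 × 10⁻⁴ → stable
  35–155 m: −αΔT+βΔS = −(1.2 × 10⁻⁴)(-6.1)+(7.4 × 10⁻⁴)(-0.58) = 3.0 × 10⁻⁴ → stable
  155–203 m: −αΔT+βΔS = −(1.2 × 10⁻⁴)(+10.4)+(7.4 × 10⁻⁴)(+0.42) = -9.4 × 10⁻⁴ → UNSTABLE
The 155–203 m interval has Δρ < 0: lighter water underlies denser water.

155–203 m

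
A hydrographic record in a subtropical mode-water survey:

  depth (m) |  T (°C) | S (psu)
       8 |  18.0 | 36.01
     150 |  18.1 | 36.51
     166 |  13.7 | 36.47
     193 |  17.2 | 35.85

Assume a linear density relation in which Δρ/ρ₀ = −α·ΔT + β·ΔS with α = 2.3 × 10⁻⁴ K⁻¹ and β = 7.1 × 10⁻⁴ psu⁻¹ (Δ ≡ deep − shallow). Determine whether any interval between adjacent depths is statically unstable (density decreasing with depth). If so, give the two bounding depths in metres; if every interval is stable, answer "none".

Evaluate Δρ/ρ₀ = −αΔT + βΔS across each adjacent pair:
  8–150 m: −αΔT+βΔS = −(2.3 × 10⁻⁴)(+0.1)+(7.1 × 10⁻⁴)(+0.50) = 3.3 × 10⁻⁴ → stable
  150–166 m: −αΔT+βΔS = −(2.3 × 10⁻⁴)(-4.4)+(7.1 × 10⁻⁴)(-0.04) = 9.8 × 10⁻⁴ → stable
  166–193 m: −αΔT+βΔS = −(2.3 × 10⁻⁴)(+3.5)+(7.1 × 10⁻⁴)(-0.62) = -1.2 × 10⁻³ → UNSTABLE
The 166–193 m interval has Δρ < 0: lighter water underlies denser water.

166–193 m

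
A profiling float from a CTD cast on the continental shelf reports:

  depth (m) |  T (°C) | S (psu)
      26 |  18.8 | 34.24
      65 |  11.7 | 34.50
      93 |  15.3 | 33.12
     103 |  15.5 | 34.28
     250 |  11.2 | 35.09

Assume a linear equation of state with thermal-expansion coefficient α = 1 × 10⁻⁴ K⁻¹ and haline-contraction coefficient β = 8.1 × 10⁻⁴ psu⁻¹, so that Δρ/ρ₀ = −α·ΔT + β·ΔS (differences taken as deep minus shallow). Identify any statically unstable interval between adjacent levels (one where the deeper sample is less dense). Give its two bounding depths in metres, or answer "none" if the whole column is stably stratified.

65–93 m

Evaluate Δρ/ρ₀ = −αΔT + βΔS across each adjacent pair:
  26–65 m: −αΔT+βΔS = −(1 × 10⁻⁴)(-7.1)+(8.1 × 10⁻⁴)(+0.26) = 9.2 × 10⁻⁴ → stable
  65–93 m: −αΔT+βΔS = −(1 × 10⁻⁴)(+3.6)+(8.1 × 10⁻⁴)(-1.38) = -1.5 × 10⁻³ → UNSTABLE
  93–103 m: −αΔT+βΔS = −(1 × 10⁻⁴)(+0.2)+(8.1 × 10⁻⁴)(+1.16) = 9.2 × 10⁻⁴ → stable
  103–250 m: −αΔT+βΔS = −(1 × 10⁻⁴)(-4.3)+(8.1 × 10⁻⁴)(+0.81) = 1.1 × 10⁻³ → stable
The 65–93 m interval has Δρ < 0: lighter water underlies denser water.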